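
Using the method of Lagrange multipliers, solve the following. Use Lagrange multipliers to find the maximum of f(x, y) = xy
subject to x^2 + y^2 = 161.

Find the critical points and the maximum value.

Lagrange conditions: y = 2*lambda*x and x = 2*lambda*y
If x = 0 then y = 0, violating the constraint, so x, y != 0.
Dividing: y/x = x/y => x^2 = y^2 => y = x or y = -x
Constraint: 2x^2 = 161 => x^2 = 161/2 => x = +/-sqrt(161/2)
Critical points: (sqrt(161/2), sqrt(161/2)), (-sqrt(161/2), -sqrt(161/2)), (sqrt(161/2), -sqrt(161/2)), (-sqrt(161/2), sqrt(161/2))
  y = x:  xy = x^2 = 161/2  at (sqrt(161/2), sqrt(161/2)) and (-sqrt(161/2), -sqrt(161/2))
  y = -x: xy = -x^2 = -161/2 at (sqrt(161/2), -sqrt(161/2)) and (-sqrt(161/2), sqrt(161/2))
Maximum xy = 161/2 at (sqrt(161/2), sqrt(161/2)) and (-sqrt(161/2), -sqrt(161/2))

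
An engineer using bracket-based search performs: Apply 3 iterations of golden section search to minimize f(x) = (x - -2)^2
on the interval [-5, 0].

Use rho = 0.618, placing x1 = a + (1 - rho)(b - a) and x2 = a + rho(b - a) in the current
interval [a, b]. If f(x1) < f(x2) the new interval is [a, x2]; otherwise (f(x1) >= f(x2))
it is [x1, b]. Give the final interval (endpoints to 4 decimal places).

Golden section search for min of f(x) = (x - -2)^2 on [-5, 0].
Each step: x1 = a + (1 - rho)(b - a), x2 = a + rho(b - a); if f(x1) < f(x2) keep [a, x2], otherwise keep [x1, b].
Step 1: [-5.0000, 0.0000], x1=-3.0900 (f=1.1881), x2=-1.9100 (f=0.0081); f(x1) > f(x2) => keep [-3.0900, 0.0000]
Step 2: [-3.0900, 0.0000], x1=-1.9096 (f=0.0082), x2=-1.1804 (f=0.6718); f(x1) < f(x2) => keep [-3.0900, -1.1804]
Step 3: [-3.0900, -1.1804], x1=-2.3605 (f=0.1300), x2=-1.9099 (f=0.0081); f(x1) > f(x2) => keep [-2.3605, -1.1804]
Final interval: [-2.3605, -1.1804]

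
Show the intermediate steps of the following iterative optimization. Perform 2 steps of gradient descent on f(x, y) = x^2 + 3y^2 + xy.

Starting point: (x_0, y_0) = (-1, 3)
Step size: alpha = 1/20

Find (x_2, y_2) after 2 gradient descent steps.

f(x,y) = x^2 + 3y^2 + xy
grad_x = 2x + 1y, grad_y = 6y + 1x
Step 1: grad = (1, 17), (-21/20, 43/20)
Step 2: grad = (1/20, 237/20), (-421/400, 623/400)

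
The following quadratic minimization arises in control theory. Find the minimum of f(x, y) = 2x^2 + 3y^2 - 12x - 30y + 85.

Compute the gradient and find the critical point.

f(x,y) = 2x^2 + 3y^2 - 12x - 30y + 85
df/dx = 4x + (-12) = 0  =>  x = 3
df/dy = 6y + (-30) = 0  =>  y = 5
f(3, 5) = 2*(3)^2 + 3*(5)^2 + -12*(3) + -30*(5) + 85 = -8
Hessian is diagonal with entries 4, 6 > 0, so this is a minimum.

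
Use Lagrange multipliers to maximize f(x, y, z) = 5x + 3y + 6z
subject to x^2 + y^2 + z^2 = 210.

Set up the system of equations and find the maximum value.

Lagrange conditions: 5 = 2*lambda*x, 3 = 2*lambda*y, 6 = 2*lambda*z
So x:5 = y:3 = z:6, i.e. x = 5t, y = 3t, z = 6t
Constraint: t^2*(5^2 + 3^2 + 6^2) = 210
  t^2 * 70 = 210  =>  t = sqrt(3)
Maximum = 5*5t + 3*3t + 6*6t = 70*sqrt(3) = sqrt(14700)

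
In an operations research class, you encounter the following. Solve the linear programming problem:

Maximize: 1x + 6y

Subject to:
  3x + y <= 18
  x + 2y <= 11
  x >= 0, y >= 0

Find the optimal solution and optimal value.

Feasible vertices: (0, 0), (0, 11/2), (5, 3), (6, 0)
Objective 1x + 6y at each:
  (0, 0): 0
  (0, 11/2): 33
  (5, 3): 23
  (6, 0): 6
Maximum is 33 at (0, 11/2).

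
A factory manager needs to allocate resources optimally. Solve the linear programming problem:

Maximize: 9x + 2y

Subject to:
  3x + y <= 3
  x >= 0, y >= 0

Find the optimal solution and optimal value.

The feasible region has vertices at [(0, 0), (1, 0), (0, 3)].
Checking objective 9x + 2y at each vertex:
  (0, 0): 9*0 + 2*0 = 0
  (1, 0): 9*1 + 2*0 = 9
  (0, 3): 9*0 + 2*3 = 6
Maximum is 9 at (1, 0).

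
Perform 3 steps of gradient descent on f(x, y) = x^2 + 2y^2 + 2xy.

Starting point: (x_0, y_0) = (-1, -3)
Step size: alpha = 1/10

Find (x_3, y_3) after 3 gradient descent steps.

f(x,y) = x^2 + 2y^2 + 2xy
grad_x = 2x + 2y, grad_y = 4y + 2x
Step 1: grad = (-8, -14), (-1/5, -8/5)
Step 2: grad = (-18/5, -34/5), (4/25, -23/25)
Step 3: grad = (-38/25, -84/25), (39/125, -73/125)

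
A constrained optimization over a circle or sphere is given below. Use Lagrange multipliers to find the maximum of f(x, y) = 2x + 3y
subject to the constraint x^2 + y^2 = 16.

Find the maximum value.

Set up Lagrange conditions: grad f = lambda * grad g
  2 = 2*lambda*x
  3 = 2*lambda*y
From these: x/y = 2/3, so x = 2t, y = 3t for some t.
Substitute into constraint: (2t)^2 + (3t)^2 = 16
  t^2 * 13 = 16
  t = sqrt(16/13)
Maximum = 2*x + 3*y = (2^2 + 3^2)*t = 13 * sqrt(16/13) = sqrt(208)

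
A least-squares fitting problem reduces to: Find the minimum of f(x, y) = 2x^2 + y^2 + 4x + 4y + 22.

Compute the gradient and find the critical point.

f(x,y) = 2x^2 + y^2 + 4x + 4y + 22
df/dx = 4x + (4) = 0  =>  x = -1
df/dy = 2y + (4) = 0  =>  y = -2
f(-1, -2) = 2*(-1)^2 + 1*(-2)^2 + 4*(-1) + 4*(-2) + 22 = 16
Hessian is diagonal with entries 4, 2 > 0, so this is a minimum.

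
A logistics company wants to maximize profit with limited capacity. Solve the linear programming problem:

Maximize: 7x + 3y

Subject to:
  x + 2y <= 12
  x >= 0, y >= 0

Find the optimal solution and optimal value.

The feasible region has vertices at [(0, 0), (12, 0), (0, 6)].
Checking objective 7x + 3y at each vertex:
  (0, 0): 7*0 + 3*0 = 0
  (12, 0): 7*12 + 3*0 = 84
  (0, 6): 7*0 + 3*6 = 18
Maximum is 84 at (12, 0).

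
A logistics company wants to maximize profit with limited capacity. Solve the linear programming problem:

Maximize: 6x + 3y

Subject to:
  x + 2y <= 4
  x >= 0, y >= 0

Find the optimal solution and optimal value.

The feasible region has vertices at [(0, 0), (4, 0), (0, 2)].
Checking objective 6x + 3y at each vertex:
  (0, 0): 6*0 + 3*0 = 0
  (4, 0): 6*4 + 3*0 = 24
  (0, 2): 6*0 + 3*2 = 6
Maximum is 24 at (4, 0).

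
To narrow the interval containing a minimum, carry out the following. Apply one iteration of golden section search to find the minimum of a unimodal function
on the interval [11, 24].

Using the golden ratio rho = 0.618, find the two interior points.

Golden section search on [11, 24].
Golden ratio rho = 0.618 (approx).
Interior points:
  x_1 = 11 + (1-0.618)*13 = 15.9660
  x_2 = 11 + 0.618*13 = 19.0340
Compare f(x_1) and f(x_2) to determine which subinterval to keep.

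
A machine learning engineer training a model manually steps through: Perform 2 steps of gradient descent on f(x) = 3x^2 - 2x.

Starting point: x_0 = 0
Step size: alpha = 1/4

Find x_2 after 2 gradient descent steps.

f(x) = 3x^2 - 2x, f'(x) = 6x + (-2)
Step 1: f'(0) = -2, x_1 = 0 - 1/4 * -2 = 1/2
Step 2: f'(1/2) = 1, x_2 = 1/2 - 1/4 * 1 = 1/4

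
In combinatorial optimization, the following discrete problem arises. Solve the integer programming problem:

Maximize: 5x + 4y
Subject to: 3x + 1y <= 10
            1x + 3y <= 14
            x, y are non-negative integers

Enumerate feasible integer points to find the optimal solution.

Constraint 1: 3x + 1y <= 10
Constraint 2: 1x + 3y <= 14
Feasible x range (need y >= 0): 0 <= x <= min(10/3, 14/1) => x in {0, ..., 3}.
Enumerate feasible integer points row by row (the coefficient of y is 4 > 0, so for each x the largest feasible y gives the best value):
  x = 0: y <= min((10 - 3*0)/1, (14 - 1*0)/3) => y in {0, ..., 4}; best 5*0 + 4*4 = 16
  x = 1: y <= min((10 - 3*1)/1, (14 - 1*1)/3) => y in {0, ..., 4}; best 5*1 + 4*4 = 21
  x = 2: y <= min((10 - 3*2)/1, (14 - 1*2)/3) => y in {0, ..., 4}; best 5*2 + 4*4 = 26
  x = 3: y <= min((10 - 3*3)/1, (14 - 1*3)/3) => y in {0, ..., 1}; best 5*3 + 4*1 = 19
The maximum 5x + 4y = 26 is achieved at x = 2, y = 4.
Check: 3*2 + 1*4 = 10 <= 10 and 1*2 + 3*4 = 14 <= 14.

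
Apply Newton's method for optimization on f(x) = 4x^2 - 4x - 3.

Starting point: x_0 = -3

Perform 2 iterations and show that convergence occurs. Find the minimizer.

f(x) = 4x^2 - 4x - 3, f'(x) = 8x + (-4), f''(x) = 8
Step 1: f'(-3) = -28, x_1 = -3 - -28/8 = 1/2
Step 2: f'(1/2) = 0, x_2 = 1/2 (converged)
Newton's method converges in 1 step for quadratics.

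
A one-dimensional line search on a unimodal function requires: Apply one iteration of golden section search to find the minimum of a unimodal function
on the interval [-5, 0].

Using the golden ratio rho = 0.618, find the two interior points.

Golden section search on [-5, 0].
Golden ratio rho = 0.618 (approx).
Interior points:
  x_1 = -5 + (1-0.618)*5 = -3.0900
  x_2 = -5 + 0.618*5 = -1.9100
Compare f(x_1) and f(x_2) to determine which subinterval to keep.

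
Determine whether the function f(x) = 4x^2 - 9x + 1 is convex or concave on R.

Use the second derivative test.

f(x) = 4x^2 - 9x + 1
f'(x) = 8x - 9
f''(x) = 8
Since f''(x) = 8 > 0 for all x, f is convex on R.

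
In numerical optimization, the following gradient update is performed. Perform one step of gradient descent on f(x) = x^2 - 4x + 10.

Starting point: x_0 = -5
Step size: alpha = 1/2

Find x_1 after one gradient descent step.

f(x) = x^2 - 4x + 10
f'(x) = 2x - 4
f'(-5) = 2*-5 + (-4) = -14
x_1 = x_0 - alpha * f'(x_0) = -5 - 1/2 * -14 = 2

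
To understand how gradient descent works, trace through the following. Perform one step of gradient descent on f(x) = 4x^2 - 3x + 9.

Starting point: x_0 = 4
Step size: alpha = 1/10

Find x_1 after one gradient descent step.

f(x) = 4x^2 - 3x + 9
f'(x) = 8x - 3
f'(4) = 8*4 + (-3) = 29
x_1 = x_0 - alpha * f'(x_0) = 4 - 1/10 * 29 = 11/10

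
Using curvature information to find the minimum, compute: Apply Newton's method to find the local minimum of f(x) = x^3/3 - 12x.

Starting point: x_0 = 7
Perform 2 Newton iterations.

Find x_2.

f(x) = x^3/3 - 12x
f'(x) = x^2 - 12, f''(x) = 2x
Newton update: x_{n+1} = x_n - (x_n^2 - 12)/(2*x_n)
Step 1: x_0 = 7, f'=37, f''=14, x_1 = 61/14
Step 2: x_1 = 61/14, f'=1369/196, f''=61/7, x_2 = 6073/1708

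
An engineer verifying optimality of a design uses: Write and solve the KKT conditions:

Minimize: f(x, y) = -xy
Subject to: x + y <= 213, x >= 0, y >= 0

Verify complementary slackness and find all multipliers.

Problem: min -xy s.t. x + y <= 213 (multiplier lambda), x >= 0 (mu_x), y >= 0 (mu_y)
KKT stationarity: -y + lambda - mu_x = 0, -x + lambda - mu_y = 0, with lambda, mu_x, mu_y >= 0
Complementary slackness: lambda*(x + y - 213) = 0, mu_x*x = 0, mu_y*y = 0
If lambda = 0: y = -mu_x <= 0 and x = -mu_y <= 0 force x = y = 0 with f = 0; but x = y = 213/2 is feasible with f = -45369/4 < 0, so this is not the minimum. Hence lambda > 0 and x + y = 213.
Try x > 0, y > 0 (so mu_x = mu_y = 0): y = lambda, x = lambda => x = y = lambda
x + y = 213 => 2*lambda = 213 => lambda = 213/2
x* = y* = 213/2 > 0, consistent with mu_x = mu_y = 0.
(Any feasible point with x = 0 or y = 0 has f = 0 > -45369/4, so the minimum is not on those boundaries.)
min(-xy) = -45369/4 (i.e. max xy = 45369/4)
Multipliers: lambda = 213/2, mu_x = 0, mu_y = 0
Complementary slackness: lambda*(x + y - 213) = 213/2*(213/2 + 213/2 - 213) = 0, mu_x*x = 0*213/2 = 0, mu_y*y = 0*213/2 = 0. Satisfied.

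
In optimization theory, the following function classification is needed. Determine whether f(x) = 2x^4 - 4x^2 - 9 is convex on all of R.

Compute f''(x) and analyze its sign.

f(x) = 2x^4 - 4x^2 - 9
f'(x) = 8x^3 + -8x
f''(x) = 24x^2 + -8
f''(0) = -8 < 0, so not convex near x = 0
Therefore, f is not globally convex on R.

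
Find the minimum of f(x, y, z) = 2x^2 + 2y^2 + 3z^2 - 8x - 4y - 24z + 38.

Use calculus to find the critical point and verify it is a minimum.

f(x,y,z) = 2x^2 + 2y^2 + 3z^2 - 8x - 4y - 24z + 38
df/dx = 4x + (-8) = 0 => x = 2
df/dy = 4y + (-4) = 0 => y = 1
df/dz = 6z + (-24) = 0 => z = 4
f(2,1,4) = 2*(2)^2 + 2*(1)^2 + 3*(4)^2 + -8*(2) + -4*(1) + -24*(4) + 38 = -20
Hessian is diagonal with entries 4, 4, 6 > 0, confirmed minimum.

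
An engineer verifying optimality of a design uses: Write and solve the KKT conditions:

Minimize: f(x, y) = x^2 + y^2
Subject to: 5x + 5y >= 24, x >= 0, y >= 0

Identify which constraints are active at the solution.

KKT conditions for min x^2 + y^2 s.t. 5x + 5y >= 24, x >= 0, y >= 0:
Stationarity: 2x = mu*5 + mu_x, 2y = mu*5 + mu_y, with mu, mu_x, mu_y >= 0
Complementary slackness: mu*(5x + 5y - 24) = 0, mu_x*x = 0, mu_y*y = 0
(0, 0) is infeasible (5*0 + 5*0 < 24), so if mu = 0 stationarity would force x = mu_x/2 >= 0, y = mu_y/2 >= 0 with mu_x*x = mu_y*y = 0, i.e. x = y = 0: contradiction. Hence mu > 0 and 5x + 5y = 24 is active.
Try x > 0, y > 0 (so mu_x = mu_y = 0): x = 5*mu/2, y = 5*mu/2
Substitute: 5*(5*mu/2) + 5*(5*mu/2) = 24
  mu*50/2 = 24 => mu = 24/25
x* = 12/5 > 0, y* = 12/5 > 0, consistent with mu_x = mu_y = 0.
f is convex and the constraints are linear, so this KKT point is the global minimum.
f* = 288/25
Active constraints: 5x + 5y >= 24 (holds with equality, mu = 24/25 > 0); x >= 0 and y >= 0 are inactive (mu_x = mu_y = 0).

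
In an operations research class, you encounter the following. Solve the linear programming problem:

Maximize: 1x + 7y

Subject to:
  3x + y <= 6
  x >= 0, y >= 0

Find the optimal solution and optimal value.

The feasible region has vertices at [(0, 0), (2, 0), (0, 6)].
Checking objective 1x + 7y at each vertex:
  (0, 0): 1*0 + 7*0 = 0
  (2, 0): 1*2 + 7*0 = 2
  (0, 6): 1*0 + 7*6 = 42
Maximum is 42 at (0, 6).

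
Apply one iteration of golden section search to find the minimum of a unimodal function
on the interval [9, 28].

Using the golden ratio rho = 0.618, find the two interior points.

Golden section search on [9, 28].
Golden ratio rho = 0.618 (approx).
Interior points:
  x_1 = 9 + (1-0.618)*19 = 16.2580
  x_2 = 9 + 0.618*19 = 20.7420
Compare f(x_1) and f(x_2) to determine which subinterval to keep.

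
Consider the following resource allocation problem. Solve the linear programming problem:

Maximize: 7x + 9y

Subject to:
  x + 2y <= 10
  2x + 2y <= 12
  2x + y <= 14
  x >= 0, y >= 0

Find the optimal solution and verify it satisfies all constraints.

Feasible vertices: (0, 0), (0, 5), (2, 4), (6, 0)
Objective 7x + 9y at each vertex:
  (0, 0): 0
  (0, 5): 45
  (2, 4): 50
  (6, 0): 42
Maximum is 50 at (2, 4).
Verify constraints at (x, y) = (2, 4):
  1*2 + 2*4 = 10 <= 10 (active)
  2*2 + 2*4 = 12 <= 12 (active)
  2*2 + 1*4 = 8 <= 14
  x = 2 >= 0, y = 4 >= 0. All constraints satisfied.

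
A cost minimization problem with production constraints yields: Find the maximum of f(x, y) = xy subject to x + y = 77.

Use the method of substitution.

Substitute y = 77 - x into f(x,y) = xy:
g(x) = x(77 - x) = 77x - x^2
g'(x) = 77 - 2x = 0  =>  x = 77/2
y = 77 - 77/2 = 77/2
Maximum value = (77/2) * (77/2) = 5929/4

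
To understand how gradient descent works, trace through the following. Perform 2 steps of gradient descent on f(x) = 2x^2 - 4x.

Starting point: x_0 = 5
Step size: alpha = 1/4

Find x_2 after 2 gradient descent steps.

f(x) = 2x^2 - 4x, f'(x) = 4x + (-4)
Step 1: f'(5) = 16, x_1 = 5 - 1/4 * 16 = 1
Step 2: f'(1) = 0, x_2 = 1 - 1/4 * 0 = 1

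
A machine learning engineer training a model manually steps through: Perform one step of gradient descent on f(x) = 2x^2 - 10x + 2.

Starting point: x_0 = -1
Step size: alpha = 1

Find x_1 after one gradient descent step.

f(x) = 2x^2 - 10x + 2
f'(x) = 4x - 10
f'(-1) = 4*-1 + (-10) = -14
x_1 = x_0 - alpha * f'(x_0) = -1 - 1 * -14 = 13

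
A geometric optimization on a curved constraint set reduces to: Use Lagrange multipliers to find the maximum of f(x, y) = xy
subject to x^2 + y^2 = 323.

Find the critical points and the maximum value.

Lagrange conditions: y = 2*lambda*x and x = 2*lambda*y
If x = 0 then y = 0, violating the constraint, so x, y != 0.
Dividing: y/x = x/y => x^2 = y^2 => y = x or y = -x
Constraint: 2x^2 = 323 => x^2 = 323/2 => x = +/-sqrt(323/2)
Critical points: (sqrt(323/2), sqrt(323/2)), (-sqrt(323/2), -sqrt(323/2)), (sqrt(323/2), -sqrt(323/2)), (-sqrt(323/2), sqrt(323/2))
  y = x:  xy = x^2 = 323/2  at (sqrt(323/2), sqrt(323/2)) and (-sqrt(323/2), -sqrt(323/2))
  y = -x: xy = -x^2 = -323/2 at (sqrt(323/2), -sqrt(323/2)) and (-sqrt(323/2), sqrt(323/2))
Maximum xy = 323/2 at (sqrt(323/2), sqrt(323/2)) and (-sqrt(323/2), -sqrt(323/2))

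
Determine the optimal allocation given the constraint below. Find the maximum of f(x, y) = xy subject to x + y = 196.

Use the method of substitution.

Substitute y = 196 - x into f(x,y) = xy:
g(x) = x(196 - x) = 196x - x^2
g'(x) = 196 - 2x = 0  =>  x = 98
y = 196 - 98 = 98
Maximum value = 98 * 98 = 9604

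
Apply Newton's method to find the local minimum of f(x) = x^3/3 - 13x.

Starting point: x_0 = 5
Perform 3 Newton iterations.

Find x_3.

f(x) = x^3/3 - 13x
f'(x) = x^2 - 13, f''(x) = 2x
Newton update: x_{n+1} = x_n - (x_n^2 - 13)/(2*x_n)
Step 1: x_0 = 5, f'=12, f''=10, x_1 = 19/5
Step 2: x_1 = 19/5, f'=36/25, f''=38/5, x_2 = 343/95
Step 3: x_2 = 343/95, f'=324/9025, f''=686/95, x_3 = 117487/32585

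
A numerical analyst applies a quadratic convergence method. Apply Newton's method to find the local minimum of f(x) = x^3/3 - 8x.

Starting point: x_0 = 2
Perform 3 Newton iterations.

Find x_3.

f(x) = x^3/3 - 8x
f'(x) = x^2 - 8, f''(x) = 2x
Newton update: x_{n+1} = x_n - (x_n^2 - 8)/(2*x_n)
Step 1: x_0 = 2, f'=-4, f''=4, x_1 = 3
Step 2: x_1 = 3, f'=1, f''=6, x_2 = 17/6
Step 3: x_2 = 17/6, f'=1/36, f''=17/3, x_3 = 577/204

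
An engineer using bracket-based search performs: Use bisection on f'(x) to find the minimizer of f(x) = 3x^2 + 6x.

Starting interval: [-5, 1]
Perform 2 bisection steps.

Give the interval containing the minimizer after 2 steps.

Finding critical point of f(x) = 3x^2 + 6x using bisection on f'(x) = 6x + 6.
f'(x) = 0 when x = -1.
Starting interval: [-5, 1]
Step 1: mid = -2, f'(mid) = -6, new interval = [-2, 1]
Step 2: mid = -1/2, f'(mid) = 3, new interval = [-2, -1/2]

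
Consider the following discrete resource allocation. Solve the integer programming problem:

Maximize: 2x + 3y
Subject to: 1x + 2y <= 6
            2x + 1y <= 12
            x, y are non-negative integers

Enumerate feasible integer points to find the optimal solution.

Constraint 1: 1x + 2y <= 6
Constraint 2: 2x + 1y <= 12
Feasible x range (need y >= 0): 0 <= x <= min(6/1, 12/2) => x in {0, ..., 6}.
Enumerate feasible integer points row by row (the coefficient of y is 3 > 0, so for each x the largest feasible y gives the best value):
  x = 0: y <= min((6 - 1*0)/2, (12 - 2*0)/1) => y in {0, ..., 3}; best 2*0 + 3*3 = 9
  x = 1: y <= min((6 - 1*1)/2, (12 - 2*1)/1) => y in {0, ..., 2}; best 2*1 + 3*2 = 8
  x = 2: y <= min((6 - 1*2)/2, (12 - 2*2)/1) => y in {0, ..., 2}; best 2*2 + 3*2 = 10
  x = 3: y <= min((6 - 1*3)/2, (12 - 2*3)/1) => y in {0, ..., 1}; best 2*3 + 3*1 = 9
  x = 4: y <= min((6 - 1*4)/2, (12 - 2*4)/1) => y in {0, ..., 1}; best 2*4 + 3*1 = 11
  x = 5: y <= min((6 - 1*5)/2, (12 - 2*5)/1) => y in {0}; best 2*5 + 3*0 = 10
  x = 6: y <= min((6 - 1*6)/2, (12 - 2*6)/1) => y in {0}; best 2*6 + 3*0 = 12
The maximum 2x + 3y = 12 is achieved at x = 6, y = 0.
Check: 1*6 + 2*0 = 6 <= 6 and 2*6 + 1*0 = 12 <= 12.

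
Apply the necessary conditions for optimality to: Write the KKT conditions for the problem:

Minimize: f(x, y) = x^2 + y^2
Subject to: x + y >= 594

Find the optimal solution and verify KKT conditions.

KKT conditions for min x^2 + y^2 s.t. x + y >= 594:
Stationarity: 2x = mu, 2y = mu
So x = y = mu/2.
Complementary slackness: mu*(x + y - 594) = 0
Primal feasibility: x + y >= 594; dual feasibility: mu >= 0
If mu = 0 then x = y = 0, but 0 + 0 < 594 is infeasible, so the constraint is active.
Constraint active: x + y = 2*(mu/2) = 594 => mu = 594
x = y = 297, f = 176418
Verify: stationarity 2*297 = 594 = mu; primal 297 + 297 = 594 >= 594; dual mu = 594 >= 0; complementary slackness 594*(594 - 594) = 0. All KKT conditions hold.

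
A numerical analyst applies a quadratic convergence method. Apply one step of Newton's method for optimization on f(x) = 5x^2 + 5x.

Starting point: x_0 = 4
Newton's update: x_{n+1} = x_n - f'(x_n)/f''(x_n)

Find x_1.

f(x) = 5x^2 + 5x
f'(x) = 10x + (5), f''(x) = 10
Newton step: x_1 = x_0 - f'(x_0)/f''(x_0)
f'(4) = 45
x_1 = 4 - 45/10 = -1/2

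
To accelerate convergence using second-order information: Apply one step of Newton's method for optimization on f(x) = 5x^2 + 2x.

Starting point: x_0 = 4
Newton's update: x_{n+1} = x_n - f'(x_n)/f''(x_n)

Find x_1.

f(x) = 5x^2 + 2x
f'(x) = 10x + (2), f''(x) = 10
Newton step: x_1 = x_0 - f'(x_0)/f''(x_0)
f'(4) = 42
x_1 = 4 - 42/10 = -1/5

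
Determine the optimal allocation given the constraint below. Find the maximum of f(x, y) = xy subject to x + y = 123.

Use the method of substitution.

Substitute y = 123 - x into f(x,y) = xy:
g(x) = x(123 - x) = 123x - x^2
g'(x) = 123 - 2x = 0  =>  x = 123/2
y = 123 - 123/2 = 123/2
Maximum value = (123/2) * (123/2) = 15129/4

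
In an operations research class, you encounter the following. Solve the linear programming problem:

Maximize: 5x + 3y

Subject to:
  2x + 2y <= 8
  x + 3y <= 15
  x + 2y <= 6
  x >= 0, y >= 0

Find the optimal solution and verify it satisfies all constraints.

Feasible vertices: (0, 0), (0, 3), (2, 2), (4, 0)
Objective 5x + 3y at each vertex:
  (0, 0): 0
  (0, 3): 9
  (2, 2): 16
  (4, 0): 20
Maximum is 20 at (4, 0).
Verify constraints at (x, y) = (4, 0):
  2*4 + 2*0 = 8 <= 8 (active)
  1*4 + 3*0 = 4 <= 15
  1*4 + 2*0 = 4 <= 6
  x = 4 >= 0, y = 0 >= 0. All constraints satisfied.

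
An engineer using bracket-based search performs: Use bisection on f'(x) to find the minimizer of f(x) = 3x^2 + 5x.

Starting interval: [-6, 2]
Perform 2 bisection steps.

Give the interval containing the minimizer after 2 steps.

Finding critical point of f(x) = 3x^2 + 5x using bisection on f'(x) = 6x + 5.
f'(x) = 0 when x = -5/6.
Starting interval: [-6, 2]
Step 1: mid = -2, f'(mid) = -7, new interval = [-2, 2]
Step 2: mid = 0, f'(mid) = 5, new interval = [-2, 0]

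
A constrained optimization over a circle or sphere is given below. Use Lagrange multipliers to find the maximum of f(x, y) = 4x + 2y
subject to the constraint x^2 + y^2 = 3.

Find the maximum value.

Set up Lagrange conditions: grad f = lambda * grad g
  4 = 2*lambda*x
  2 = 2*lambda*y
From these: x/y = 4/2, so x = 4t, y = 2t for some t.
Substitute into constraint: (4t)^2 + (2t)^2 = 3
  t^2 * 20 = 3
  t = sqrt(3/20)
Maximum = 4*x + 2*y = (4^2 + 2^2)*t = 20 * sqrt(3/20) = sqrt(60)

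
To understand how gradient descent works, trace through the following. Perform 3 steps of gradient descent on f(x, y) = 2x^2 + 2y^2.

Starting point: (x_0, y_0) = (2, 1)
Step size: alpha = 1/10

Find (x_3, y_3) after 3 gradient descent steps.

f(x,y) = 2x^2 + 2y^2
grad_x = 4x + 0y, grad_y = 4y + 0x
Step 1: grad = (8, 4), (6/5, 3/5)
Step 2: grad = (24/5, 12/5), (18/25, 9/25)
Step 3: grad = (72/25, 36/25), (54/125, 27/125)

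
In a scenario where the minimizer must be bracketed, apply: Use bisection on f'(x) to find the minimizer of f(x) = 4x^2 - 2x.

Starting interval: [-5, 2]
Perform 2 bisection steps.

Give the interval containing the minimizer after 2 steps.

Finding critical point of f(x) = 4x^2 - 2x using bisection on f'(x) = 8x + -2.
f'(x) = 0 when x = 1/4.
Starting interval: [-5, 2]
Step 1: mid = -3/2, f'(mid) = -14, new interval = [-3/2, 2]
Step 2: mid = 1/4, f'(mid) = 0, new interval = [1/4, 1/4]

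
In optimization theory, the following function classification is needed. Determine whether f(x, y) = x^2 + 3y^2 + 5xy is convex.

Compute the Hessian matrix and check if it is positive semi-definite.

f(x,y) = x^2 + 3y^2 + 5xy
Hessian H = [[2, 5], [5, 6]]
trace(H) = 8, det(H) = -13
Eigenvalues: (8 +/- sqrt(116)) / 2 = 9.385, -1.385
Since not both eigenvalues positive, f is neither convex nor concave.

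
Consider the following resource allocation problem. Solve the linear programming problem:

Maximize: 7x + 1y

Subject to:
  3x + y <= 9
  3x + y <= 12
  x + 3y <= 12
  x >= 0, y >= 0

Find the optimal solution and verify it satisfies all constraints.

Feasible vertices: (0, 0), (0, 4), (15/8, 27/8), (3, 0)
Objective 7x + 1y at each vertex:
  (0, 0): 0
  (0, 4): 4
  (15/8, 27/8): 33/2
  (3, 0): 21
Maximum is 21 at (3, 0).
Verify constraints at (x, y) = (3, 0):
  3*3 + 1*0 = 9 <= 9 (active)
  3*3 + 1*0 = 9 <= 12
  1*3 + 3*0 = 3 <= 12
  x = 3 >= 0, y = 0 >= 0. All constraints satisfied.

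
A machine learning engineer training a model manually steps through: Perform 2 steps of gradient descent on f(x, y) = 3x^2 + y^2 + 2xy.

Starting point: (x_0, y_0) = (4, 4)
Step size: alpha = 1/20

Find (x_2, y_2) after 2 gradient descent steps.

f(x,y) = 3x^2 + y^2 + 2xy
grad_x = 6x + 2y, grad_y = 2y + 2x
Step 1: grad = (32, 16), (12/5, 16/5)
Step 2: grad = (104/5, 56/5), (34/25, 66/25)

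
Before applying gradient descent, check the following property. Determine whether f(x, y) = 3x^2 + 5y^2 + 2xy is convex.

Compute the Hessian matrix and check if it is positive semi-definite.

f(x,y) = 3x^2 + 5y^2 + 2xy
Hessian H = [[6, 2], [2, 10]]
trace(H) = 16, det(H) = 56
Eigenvalues: (16 +/- sqrt(32)) / 2 = 10.83, 5.172
Since both eigenvalues > 0, f is convex.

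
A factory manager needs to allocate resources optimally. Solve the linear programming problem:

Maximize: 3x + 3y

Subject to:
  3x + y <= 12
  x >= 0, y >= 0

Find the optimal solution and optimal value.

The feasible region has vertices at [(0, 0), (4, 0), (0, 12)].
Checking objective 3x + 3y at each vertex:
  (0, 0): 3*0 + 3*0 = 0
  (4, 0): 3*4 + 3*0 = 12
  (0, 12): 3*0 + 3*12 = 36
Maximum is 36 at (0, 12).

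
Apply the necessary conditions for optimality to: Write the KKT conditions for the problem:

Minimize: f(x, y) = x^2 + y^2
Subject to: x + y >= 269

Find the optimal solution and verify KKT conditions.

KKT conditions for min x^2 + y^2 s.t. x + y >= 269:
Stationarity: 2x = mu, 2y = mu
So x = y = mu/2.
Complementary slackness: mu*(x + y - 269) = 0
Primal feasibility: x + y >= 269; dual feasibility: mu >= 0
If mu = 0 then x = y = 0, but 0 + 0 < 269 is infeasible, so the constraint is active.
Constraint active: x + y = 2*(mu/2) = 269 => mu = 269
x = y = 269/2, f = 72361/2
Verify: stationarity 2*(269/2) = 269 = mu; primal 269/2 + 269/2 = 269 >= 269; dual mu = 269 >= 0; complementary slackness 269*(269 - 269) = 0. All KKT conditions hold.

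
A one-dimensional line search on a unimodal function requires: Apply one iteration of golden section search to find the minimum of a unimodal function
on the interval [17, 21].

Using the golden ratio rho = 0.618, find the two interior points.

Golden section search on [17, 21].
Golden ratio rho = 0.618 (approx).
Interior points:
  x_1 = 17 + (1-0.618)*4 = 18.5280
  x_2 = 17 + 0.618*4 = 19.4720
Compare f(x_1) and f(x_2) to determine which subinterval to keep.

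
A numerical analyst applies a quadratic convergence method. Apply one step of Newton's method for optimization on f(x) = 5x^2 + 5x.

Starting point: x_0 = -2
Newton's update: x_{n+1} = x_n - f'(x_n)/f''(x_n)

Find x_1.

f(x) = 5x^2 + 5x
f'(x) = 10x + (5), f''(x) = 10
Newton step: x_1 = x_0 - f'(x_0)/f''(x_0)
f'(-2) = -15
x_1 = -2 - -15/10 = -1/2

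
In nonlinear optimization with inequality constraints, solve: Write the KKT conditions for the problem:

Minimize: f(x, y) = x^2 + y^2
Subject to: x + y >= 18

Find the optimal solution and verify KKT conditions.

KKT conditions for min x^2 + y^2 s.t. x + y >= 18:
Stationarity: 2x = mu, 2y = mu
So x = y = mu/2.
Complementary slackness: mu*(x + y - 18) = 0
Primal feasibility: x + y >= 18; dual feasibility: mu >= 0
If mu = 0 then x = y = 0, but 0 + 0 < 18 is infeasible, so the constraint is active.
Constraint active: x + y = 2*(mu/2) = 18 => mu = 18
x = y = 9, f = 162
Verify: stationarity 2*9 = 18 = mu; primal 9 + 9 = 18 >= 18; dual mu = 18 >= 0; complementary slackness 18*(18 - 18) = 0. All KKT conditions hold.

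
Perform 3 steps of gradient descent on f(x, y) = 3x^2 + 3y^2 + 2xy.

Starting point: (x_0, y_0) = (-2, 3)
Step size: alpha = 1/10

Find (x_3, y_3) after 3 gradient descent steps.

f(x,y) = 3x^2 + 3y^2 + 2xy
grad_x = 6x + 2y, grad_y = 6y + 2x
Step 1: grad = (-6, 14), (-7/5, 8/5)
Step 2: grad = (-26/5, 34/5), (-22/25, 23/25)
Step 3: grad = (-86/25, 94/25), (-67/125, 68/125)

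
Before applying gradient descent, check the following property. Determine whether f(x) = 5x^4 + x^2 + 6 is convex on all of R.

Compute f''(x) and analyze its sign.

f(x) = 5x^4 + x^2 + 6
f'(x) = 20x^3 + 2x
f''(x) = 60x^2 + 2
f''(x) = 60x^2 + 2 >= 2 > 0 for all x
Therefore, f is convex on R.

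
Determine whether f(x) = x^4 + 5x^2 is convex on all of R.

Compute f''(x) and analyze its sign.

f(x) = x^4 + 5x^2
f'(x) = 4x^3 + 10x
f''(x) = 12x^2 + 10
f''(x) = 12x^2 + 10 >= 10 > 0 for all x
Therefore, f is convex on R.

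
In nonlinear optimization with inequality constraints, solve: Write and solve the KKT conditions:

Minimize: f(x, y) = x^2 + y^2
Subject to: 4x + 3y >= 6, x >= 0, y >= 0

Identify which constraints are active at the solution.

KKT conditions for min x^2 + y^2 s.t. 4x + 3y >= 6, x >= 0, y >= 0:
Stationarity: 2x = mu*4 + mu_x, 2y = mu*3 + mu_y, with mu, mu_x, mu_y >= 0
Complementary slackness: mu*(4x + 3y - 6) = 0, mu_x*x = 0, mu_y*y = 0
(0, 0) is infeasible (4*0 + 3*0 < 6), so if mu = 0 stationarity would force x = mu_x/2 >= 0, y = mu_y/2 >= 0 with mu_x*x = mu_y*y = 0, i.e. x = y = 0: contradiction. Hence mu > 0 and 4x + 3y = 6 is active.
Try x > 0, y > 0 (so mu_x = mu_y = 0): x = 4*mu/2, y = 3*mu/2
Substitute: 4*(4*mu/2) + 3*(3*mu/2) = 6
  mu*25/2 = 6 => mu = 12/25
x* = 24/25 > 0, y* = 18/25 > 0, consistent with mu_x = mu_y = 0.
f is convex and the constraints are linear, so this KKT point is the global minimum.
f* = 36/25
Active constraints: 4x + 3y >= 6 (holds with equality, mu = 12/25 > 0); x >= 0 and y >= 0 are inactive (mu_x = mu_y = 0).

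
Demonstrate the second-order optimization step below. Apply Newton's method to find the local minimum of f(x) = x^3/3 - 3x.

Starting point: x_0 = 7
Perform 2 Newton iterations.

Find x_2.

f(x) = x^3/3 - 3x
f'(x) = x^2 - 3, f''(x) = 2x
Newton update: x_{n+1} = x_n - (x_n^2 - 3)/(2*x_n)
Step 1: x_0 = 7, f'=46, f''=14, x_1 = 26/7
Step 2: x_1 = 26/7, f'=529/49, f''=52/7, x_2 = 823/364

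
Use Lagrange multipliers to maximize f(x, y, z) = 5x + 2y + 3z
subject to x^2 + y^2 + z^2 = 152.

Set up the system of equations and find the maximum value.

Lagrange conditions: 5 = 2*lambda*x, 2 = 2*lambda*y, 3 = 2*lambda*z
So x:5 = y:2 = z:3, i.e. x = 5t, y = 2t, z = 3t
Constraint: t^2*(5^2 + 2^2 + 3^2) = 152
  t^2 * 38 = 152  =>  t = sqrt(4)
Maximum = 5*5t + 2*2t + 3*3t = 38*sqrt(4) = 76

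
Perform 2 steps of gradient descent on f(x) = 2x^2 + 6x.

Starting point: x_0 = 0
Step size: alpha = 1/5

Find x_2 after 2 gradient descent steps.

f(x) = 2x^2 + 6x, f'(x) = 4x + (6)
Step 1: f'(0) = 6, x_1 = 0 - 1/5 * 6 = -6/5
Step 2: f'(-6/5) = 6/5, x_2 = -6/5 - 1/5 * 6/5 = -36/25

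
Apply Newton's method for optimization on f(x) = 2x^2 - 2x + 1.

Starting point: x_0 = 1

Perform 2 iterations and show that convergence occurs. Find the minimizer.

f(x) = 2x^2 - 2x + 1, f'(x) = 4x + (-2), f''(x) = 4
Step 1: f'(1) = 2, x_1 = 1 - 2/4 = 1/2
Step 2: f'(1/2) = 0, x_2 = 1/2 (converged)
Newton's method converges in 1 step for quadratics.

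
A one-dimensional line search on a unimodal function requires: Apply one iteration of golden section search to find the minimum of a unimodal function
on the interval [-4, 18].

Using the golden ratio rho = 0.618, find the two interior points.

Golden section search on [-4, 18].
Golden ratio rho = 0.618 (approx).
Interior points:
  x_1 = -4 + (1-0.618)*22 = 4.4040
  x_2 = -4 + 0.618*22 = 9.5960
Compare f(x_1) and f(x_2) to determine which subinterval to keep.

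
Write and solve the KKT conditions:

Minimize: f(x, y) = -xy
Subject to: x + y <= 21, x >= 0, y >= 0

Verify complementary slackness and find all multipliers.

Problem: min -xy s.t. x + y <= 21 (multiplier lambda), x >= 0 (mu_x), y >= 0 (mu_y)
KKT stationarity: -y + lambda - mu_x = 0, -x + lambda - mu_y = 0, with lambda, mu_x, mu_y >= 0
Complementary slackness: lambda*(x + y - 21) = 0, mu_x*x = 0, mu_y*y = 0
If lambda = 0: y = -mu_x <= 0 and x = -mu_y <= 0 force x = y = 0 with f = 0; but x = y = 21/2 is feasible with f = -441/4 < 0, so this is not the minimum. Hence lambda > 0 and x + y = 21.
Try x > 0, y > 0 (so mu_x = mu_y = 0): y = lambda, x = lambda => x = y = lambda
x + y = 21 => 2*lambda = 21 => lambda = 21/2
x* = y* = 21/2 > 0, consistent with mu_x = mu_y = 0.
(Any feasible point with x = 0 or y = 0 has f = 0 > -441/4, so the minimum is not on those boundaries.)
min(-xy) = -441/4 (i.e. max xy = 441/4)
Multipliers: lambda = 21/2, mu_x = 0, mu_y = 0
Complementary slackness: lambda*(x + y - 21) = 21/2*(21/2 + 21/2 - 21) = 0, mu_x*x = 0*21/2 = 0, mu_y*y = 0*21/2 = 0. Satisfied.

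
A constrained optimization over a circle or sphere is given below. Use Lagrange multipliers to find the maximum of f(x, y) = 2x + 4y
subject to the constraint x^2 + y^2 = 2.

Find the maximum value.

Set up Lagrange conditions: grad f = lambda * grad g
  2 = 2*lambda*x
  4 = 2*lambda*y
From these: x/y = 2/4, so x = 2t, y = 4t for some t.
Substitute into constraint: (2t)^2 + (4t)^2 = 2
  t^2 * 20 = 2
  t = sqrt(2/20)
Maximum = 2*x + 4*y = (2^2 + 4^2)*t = 20 * sqrt(2/20) = sqrt(40)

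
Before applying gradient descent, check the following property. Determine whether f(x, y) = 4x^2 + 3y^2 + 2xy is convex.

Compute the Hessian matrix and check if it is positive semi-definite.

f(x,y) = 4x^2 + 3y^2 + 2xy
Hessian H = [[8, 2], [2, 6]]
trace(H) = 14, det(H) = 44
Eigenvalues: (14 +/- sqrt(20)) / 2 = 9.236, 4.764
Since both eigenvalues > 0, f is convex.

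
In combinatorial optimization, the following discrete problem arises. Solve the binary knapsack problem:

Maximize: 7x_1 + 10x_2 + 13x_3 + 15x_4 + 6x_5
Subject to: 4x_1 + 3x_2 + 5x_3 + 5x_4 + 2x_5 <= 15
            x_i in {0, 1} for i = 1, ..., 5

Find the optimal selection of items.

Items: item 1 (v=7, w=4), item 2 (v=10, w=3), item 3 (v=13, w=5), item 4 (v=15, w=5), item 5 (v=6, w=2)
Capacity: 15
Checking all 32 subsets (w = total weight, v = total value):
  {}: w = 0, v = 0
  {1}: w = 4, v = 7
  {2}: w = 3, v = 10
  {3}: w = 5, v = 13
  {4}: w = 5, v = 15
  {5}: w = 2, v = 6
  {1, 2}: w = 7, v = 17
  {1, 3}: w = 9, v = 20
  {1, 4}: w = 9, v = 22
  {1, 5}: w = 6, v = 13
  {2, 3}: w = 8, v = 23
  {2, 4}: w = 8, v = 25
  {2, 5}: w = 5, v = 16
  {3, 4}: w = 10, v = 28
  {3, 5}: w = 7, v = 19
  {4, 5}: w = 7, v = 21
  {1, 2, 3}: w = 12, v = 30
  {1, 2, 4}: w = 12, v = 32
  {1, 2, 5}: w = 9, v = 23
  {1, 3, 4}: w = 14, v = 35
  {1, 3, 5}: w = 11, v = 26
  {1, 4, 5}: w = 11, v = 28
  {2, 3, 4}: w = 13, v = 38
  {2, 3, 5}: w = 10, v = 29
  {2, 4, 5}: w = 10, v = 31
  {3, 4, 5}: w = 12, v = 34
  {1, 2, 3, 4}: w = 17 > 15, infeasible
  {1, 2, 3, 5}: w = 14, v = 36
  {1, 2, 4, 5}: w = 14, v = 38
  {1, 3, 4, 5}: w = 16 > 15, infeasible
  {2, 3, 4, 5}: w = 15, v = 44
  {1, 2, 3, 4, 5}: w = 19 > 15, infeasible
Best feasible subset: items [2, 3, 4, 5]
Total weight: 15 <= 15, total value: 44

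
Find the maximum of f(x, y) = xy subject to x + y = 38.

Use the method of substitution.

Substitute y = 38 - x into f(x,y) = xy:
g(x) = x(38 - x) = 38x - x^2
g'(x) = 38 - 2x = 0  =>  x = 19
y = 38 - 19 = 19
Maximum value = 19 * 19 = 361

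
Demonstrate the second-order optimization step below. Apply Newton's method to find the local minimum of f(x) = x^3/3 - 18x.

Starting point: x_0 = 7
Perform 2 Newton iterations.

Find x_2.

f(x) = x^3/3 - 18x
f'(x) = x^2 - 18, f''(x) = 2x
Newton update: x_{n+1} = x_n - (x_n^2 - 18)/(2*x_n)
Step 1: x_0 = 7, f'=31, f''=14, x_1 = 67/14
Step 2: x_1 = 67/14, f'=961/196, f''=67/7, x_2 = 8017/1876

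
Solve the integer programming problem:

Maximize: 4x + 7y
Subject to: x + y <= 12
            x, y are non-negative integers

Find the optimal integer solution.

Objective: 4x + 7y, constraint: x + y <= 12
Coefficient of y is 7 > coefficient of x is 4, so allocate the entire budget to y.
Optimal: x = 0, y = 12, value = 84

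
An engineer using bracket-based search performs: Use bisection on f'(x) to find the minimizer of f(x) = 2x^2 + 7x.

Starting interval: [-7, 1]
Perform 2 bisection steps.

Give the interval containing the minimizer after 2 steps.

Finding critical point of f(x) = 2x^2 + 7x using bisection on f'(x) = 4x + 7.
f'(x) = 0 when x = -7/4.
Starting interval: [-7, 1]
Step 1: mid = -3, f'(mid) = -5, new interval = [-3, 1]
Step 2: mid = -1, f'(mid) = 3, new interval = [-3, -1]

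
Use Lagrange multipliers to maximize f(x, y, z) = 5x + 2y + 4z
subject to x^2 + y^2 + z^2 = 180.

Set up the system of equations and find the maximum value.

Lagrange conditions: 5 = 2*lambda*x, 2 = 2*lambda*y, 4 = 2*lambda*z
So x:5 = y:2 = z:4, i.e. x = 5t, y = 2t, z = 4t
Constraint: t^2*(5^2 + 2^2 + 4^2) = 180
  t^2 * 45 = 180  =>  t = sqrt(4)
Maximum = 5*5t + 2*2t + 4*4t = 45*sqrt(4) = 90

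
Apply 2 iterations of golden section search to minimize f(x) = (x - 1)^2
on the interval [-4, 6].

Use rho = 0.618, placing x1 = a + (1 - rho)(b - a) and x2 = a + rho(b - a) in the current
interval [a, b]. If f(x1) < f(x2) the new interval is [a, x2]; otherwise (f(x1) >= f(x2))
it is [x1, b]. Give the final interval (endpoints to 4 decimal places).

Golden section search for min of f(x) = (x - 1)^2 on [-4, 6].
Each step: x1 = a + (1 - rho)(b - a), x2 = a + rho(b - a); if f(x1) < f(x2) keep [a, x2], otherwise keep [x1, b].
Step 1: [-4.0000, 6.0000], x1=-0.1800 (f=1.3924), x2=2.1800 (f=1.3924); f(x1) = f(x2) (tie, not '<') => keep [-0.1800, 6.0000]
Step 2: [-0.1800, 6.0000], x1=2.1808 (f=1.3942), x2=3.6392 (f=6.9656); f(x1) < f(x2) => keep [-0.1800, 3.6392]
Final interval: [-0.1800, 3.6392]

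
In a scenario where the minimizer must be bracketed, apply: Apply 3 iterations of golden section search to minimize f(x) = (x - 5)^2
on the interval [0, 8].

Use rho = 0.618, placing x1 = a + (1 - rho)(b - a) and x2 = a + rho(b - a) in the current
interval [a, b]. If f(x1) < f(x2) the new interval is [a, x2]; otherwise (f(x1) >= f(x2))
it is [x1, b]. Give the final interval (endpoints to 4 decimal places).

Golden section search for min of f(x) = (x - 5)^2 on [0, 8].
Each step: x1 = a + (1 - rho)(b - a), x2 = a + rho(b - a); if f(x1) < f(x2) keep [a, x2], otherwise keep [x1, b].
Step 1: [0.0000, 8.0000], x1=3.0560 (f=3.7791), x2=4.9440 (f=0.0031); f(x1) > f(x2) => keep [3.0560, 8.0000]
Step 2: [3.0560, 8.0000], x1=4.9446 (f=0.0031), x2=6.1114 (f=1.2352); f(x1) < f(x2) => keep [3.0560, 6.1114]
Step 3: [3.0560, 6.1114], x1=4.2232 (f=0.6035), x2=4.9442 (f=0.0031); f(x1) > f(x2) => keep [4.2232, 6.1114]
Final interval: [4.2232, 6.1114]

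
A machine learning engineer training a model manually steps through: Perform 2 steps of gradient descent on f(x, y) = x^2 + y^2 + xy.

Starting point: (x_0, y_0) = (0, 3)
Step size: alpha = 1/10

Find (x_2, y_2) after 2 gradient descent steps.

f(x,y) = x^2 + y^2 + xy
grad_x = 2x + 1y, grad_y = 2y + 1x
Step 1: grad = (3, 6), (-3/10, 12/5)
Step 2: grad = (9/5, 9/2), (-12/25, 39/20)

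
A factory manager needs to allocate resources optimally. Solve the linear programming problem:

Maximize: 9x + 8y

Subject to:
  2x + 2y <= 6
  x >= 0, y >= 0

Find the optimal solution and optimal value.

The feasible region has vertices at [(0, 0), (3, 0), (0, 3)].
Checking objective 9x + 8y at each vertex:
  (0, 0): 9*0 + 8*0 = 0
  (3, 0): 9*3 + 8*0 = 27
  (0, 3): 9*0 + 8*3 = 24
Maximum is 27 at (3, 0).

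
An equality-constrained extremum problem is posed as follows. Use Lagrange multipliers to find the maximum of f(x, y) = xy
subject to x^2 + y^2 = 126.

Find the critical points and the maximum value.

Lagrange conditions: y = 2*lambda*x and x = 2*lambda*y
If x = 0 then y = 0, violating the constraint, so x, y != 0.
Dividing: y/x = x/y => x^2 = y^2 => y = x or y = -x
Constraint: 2x^2 = 126 => x^2 = 63 => x = +/-sqrt(63)
Critical points: (sqrt(63), sqrt(63)), (-sqrt(63), -sqrt(63)), (sqrt(63), -sqrt(63)), (-sqrt(63), sqrt(63))
  y = x:  xy = x^2 = 63  at (sqrt(63), sqrt(63)) and (-sqrt(63), -sqrt(63))
  y = -x: xy = -x^2 = -63 at (sqrt(63), -sqrt(63)) and (-sqrt(63), sqrt(63))
Maximum xy = 63 at (sqrt(63), sqrt(63)) and (-sqrt(63), -sqrt(63))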